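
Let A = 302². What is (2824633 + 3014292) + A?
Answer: 5930129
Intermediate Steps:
A = 91204
(2824633 + 3014292) + A = (2824633 + 3014292) + 91204 = 5838925 + 91204 = 5930129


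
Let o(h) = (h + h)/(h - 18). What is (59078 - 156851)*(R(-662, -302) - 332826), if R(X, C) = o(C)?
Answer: 2603296956117/80 ≈ 3.2541e+10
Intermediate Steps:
o(h) = 2*h/(-18 + h) (o(h) = (2*h)/(-18 + h) = 2*h/(-18 + h))
R(X, C) = 2*C/(-18 + C)
(59078 - 156851)*(R(-662, -302) - 332826) = (59078 - 156851)*(2*(-302)/(-18 - 302) - 332826) = -97773*(2*(-302)/(-320) - 332826) = -97773*(2*(-302)*(-1/320) - 332826) = -97773*(151/80 - 332826) = -97773*(-26625929/80) = 2603296956117/80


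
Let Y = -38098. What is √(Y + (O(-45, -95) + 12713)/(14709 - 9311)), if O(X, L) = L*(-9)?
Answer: I*√277510418882/2699 ≈ 195.18*I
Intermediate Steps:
O(X, L) = -9*L
√(Y + (O(-45, -95) + 12713)/(14709 - 9311)) = √(-38098 + (-9*(-95) + 12713)/(14709 - 9311)) = √(-38098 + (855 + 12713)/5398) = √(-38098 + 13568*(1/5398)) = √(-38098 + 6784/2699) = √(-102819718/2699) = I*√277510418882/2699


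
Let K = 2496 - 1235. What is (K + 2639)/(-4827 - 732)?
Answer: -1300/1853 ≈ -0.70156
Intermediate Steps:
K = 1261
(K + 2639)/(-4827 - 732) = (1261 + 2639)/(-4827 - 732) = 3900/(-5559) = 3900*(-1/5559) = -1300/1853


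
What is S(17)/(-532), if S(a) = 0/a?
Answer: 0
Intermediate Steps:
S(a) = 0
S(17)/(-532) = 0/(-532) = 0*(-1/532) = 0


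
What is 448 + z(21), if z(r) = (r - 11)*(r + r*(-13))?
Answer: -2072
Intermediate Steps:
z(r) = -12*r*(-11 + r) (z(r) = (-11 + r)*(r - 13*r) = (-11 + r)*(-12*r) = -12*r*(-11 + r))
448 + z(21) = 448 + 12*21*(11 - 1*21) = 448 + 12*21*(11 - 21) = 448 + 12*21*(-10) = 448 - 2520 = -2072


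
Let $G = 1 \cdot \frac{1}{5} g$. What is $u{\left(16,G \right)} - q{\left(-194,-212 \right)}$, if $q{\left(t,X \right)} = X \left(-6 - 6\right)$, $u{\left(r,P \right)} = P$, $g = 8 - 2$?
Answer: $- \frac{12714}{5} \approx -2542.8$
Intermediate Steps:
$g = 6$ ($g = 8 - 2 = 6$)
$G = \frac{6}{5}$ ($G = 1 \cdot \frac{1}{5} \cdot 6 = \frac{1}{5} \cdot 6 = \frac{6}{5} \approx 1.2$)
$q{\left(t,X \right)} = - 12 X$ ($q{\left(t,X \right)} = X \left(-12\right) = - 12 X$)
$u{\left(16,G \right)} - q{\left(-194,-212 \right)} = \frac{6}{5} - \left(-12\right) \left(-212\right) = \frac{6}{5} - 2544 = - \frac{12714}{5}$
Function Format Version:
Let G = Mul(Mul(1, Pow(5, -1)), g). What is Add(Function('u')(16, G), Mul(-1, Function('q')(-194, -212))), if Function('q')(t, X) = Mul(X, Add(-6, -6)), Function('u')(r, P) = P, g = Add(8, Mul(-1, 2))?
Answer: Rational(-12714, 5) ≈ -2542.8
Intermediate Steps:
g = 6 (g = Add(8, -2) = 6)
G = Rational(6, 5) (G = Mul(Mul(1, Pow(5, -1)), 6) = Mul(Mul(1, Rational(1, 5)), 6) = Mul(Rational(1, 5), 6) = Rational(6, 5) ≈ 1.2000)
Function('q')(t, X) = Mul(-12, X) (Function('q')(t, X) = Mul(X, -12) = Mul(-12, X))
Add(Function('u')(16, G), Mul(-1, Function('q')(-194, -212))) = Add(Rational(6, 5), Mul(-1, Mul(-12, -212))) = Add(Rational(6, 5), Mul(-1, 2544)) = Add(Rational(6, 5), -2544) = Rational(-12714, 5)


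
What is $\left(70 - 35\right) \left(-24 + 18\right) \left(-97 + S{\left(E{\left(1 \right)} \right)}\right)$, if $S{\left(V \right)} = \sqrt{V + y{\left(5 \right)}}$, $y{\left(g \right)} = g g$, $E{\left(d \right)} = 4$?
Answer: $20370 - 210 \sqrt{29} \approx 19239.0$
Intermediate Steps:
$y{\left(g \right)} = g^{2}$
$S{\left(V \right)} = \sqrt{25 + V}$ ($S{\left(V \right)} = \sqrt{V + 5^{2}} = \sqrt{V + 25} = \sqrt{25 + V}$)
$\left(70 - 35\right) \left(-24 + 18\right) \left(-97 + S{\left(E{\left(1 \right)} \right)}\right) = \left(70 - 35\right) \left(-24 + 18\right) \left(-97 + \sqrt{25 + 4}\right) = 35 \left(-6\right) \left(-97 + \sqrt{29}\right) = - 210 \left(-97 + \sqrt{29}\right) = 20370 - 210 \sqrt{29}$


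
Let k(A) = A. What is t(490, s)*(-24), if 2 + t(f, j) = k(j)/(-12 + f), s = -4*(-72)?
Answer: 8016/239 ≈ 33.540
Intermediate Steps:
s = 288
t(f, j) = -2 + j/(-12 + f)
t(490, s)*(-24) = ((24 + 288 - 2*490)/(-12 + 490))*(-24) = ((24 + 288 - 980)/478)*(-24) = ((1/478)*(-668))*(-24) = -334/239*(-24) = 8016/239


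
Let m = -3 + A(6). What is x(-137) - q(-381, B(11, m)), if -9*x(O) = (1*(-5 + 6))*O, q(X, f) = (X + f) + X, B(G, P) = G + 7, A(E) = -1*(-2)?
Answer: 6833/9 ≈ 759.22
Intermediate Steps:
A(E) = 2
m = -1 (m = -3 + 2 = -1)
B(G, P) = 7 + G
q(X, f) = f + 2*X
x(O) = -O/9 (x(O) = -1*(-5 + 6)*O/9 = -1*1*O/9 = -O/9)
x(-137) - q(-381, B(11, m)) = -⅑*(-137) - ((7 + 11) + 2*(-381)) = 137/9 - (18 - 762) = 137/9 - 1*(-744) = 137/9 + 744 = 6833/9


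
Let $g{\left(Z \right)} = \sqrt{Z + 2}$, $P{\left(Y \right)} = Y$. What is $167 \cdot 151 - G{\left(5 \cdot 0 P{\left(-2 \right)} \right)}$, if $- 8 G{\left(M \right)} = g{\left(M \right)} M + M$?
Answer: $25217$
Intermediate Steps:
$g{\left(Z \right)} = \sqrt{2 + Z}$
$G{\left(M \right)} = - \frac{M}{8} - \frac{M \sqrt{2 + M}}{8}$ ($G{\left(M \right)} = - \frac{\sqrt{2 + M} M + M}{8} = - \frac{M \sqrt{2 + M} + M}{8} = - \frac{M + M \sqrt{2 + M}}{8} = - \frac{M}{8} - \frac{M \sqrt{2 + M}}{8}$)
$167 \cdot 151 - G{\left(5 \cdot 0 P{\left(-2 \right)} \right)} = 167 \cdot 151 - - \frac{5 \cdot 0 \left(-2\right) \left(1 + \sqrt{2 + 5 \cdot 0 \left(-2\right)}\right)}{8} = 25217 - - \frac{0 \left(-2\right) \left(1 + \sqrt{2 + 0 \left(-2\right)}\right)}{8} = 25217 - \left(- \frac{1}{8}\right) 0 \left(1 + \sqrt{2 + 0}\right) = 25217 - \left(- \frac{1}{8}\right) 0 \left(1 + \sqrt{2}\right) = 25217 - 0 = 25217 + 0 = 25217$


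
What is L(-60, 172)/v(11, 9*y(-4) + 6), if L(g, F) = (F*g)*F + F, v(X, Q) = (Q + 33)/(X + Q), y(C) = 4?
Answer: -94068004/75 ≈ -1.2542e+6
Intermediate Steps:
v(X, Q) = (33 + Q)/(Q + X)
L(g, F) = F + g*F² (L(g, F) = g*F² + F = F + g*F²)
L(-60, 172)/v(11, 9*y(-4) + 6) = (172*(1 + 172*(-60)))/(((33 + (9*4 + 6))/((9*4 + 6) + 11))) = (172*(1 - 10320))/(((33 + (36 + 6))/((36 + 6) + 11))) = (172*(-10319))/(((33 + 42)/(42 + 11))) = -1774868/(75/53) = -1774868/((1/53)*75) = -1774868/75/53 = -1774868*53/75 = -94068004/75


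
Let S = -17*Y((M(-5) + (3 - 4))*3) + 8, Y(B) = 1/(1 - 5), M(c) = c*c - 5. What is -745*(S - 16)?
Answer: 11175/4 ≈ 2793.8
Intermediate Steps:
M(c) = -5 + c² (M(c) = c² - 5 = -5 + c²)
Y(B) = -¼ (Y(B) = 1/(-4) = -¼)
S = 49/4 (S = -17*(-¼) + 8 = 17/4 + 8 = 49/4 ≈ 12.250)
-745*(S - 16) = -745*(49/4 - 16) = -745*(-15/4) = 11175/4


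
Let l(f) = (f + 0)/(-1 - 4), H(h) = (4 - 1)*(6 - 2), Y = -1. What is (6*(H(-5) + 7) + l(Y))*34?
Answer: 19414/5 ≈ 3882.8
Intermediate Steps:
H(h) = 12 (H(h) = 3*4 = 12)
l(f) = -f/5 (l(f) = f/(-5) = f*(-1/5) = -f/5)
(6*(H(-5) + 7) + l(Y))*34 = (6*(12 + 7) - 1/5*(-1))*34 = (6*19 + 1/5)*34 = (114 + 1/5)*34 = (571/5)*34 = 19414/5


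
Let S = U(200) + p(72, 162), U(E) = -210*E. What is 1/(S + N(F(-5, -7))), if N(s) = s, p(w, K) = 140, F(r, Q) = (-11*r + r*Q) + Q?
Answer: -1/41777 ≈ -2.3937e-5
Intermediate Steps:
F(r, Q) = Q - 11*r + Q*r (F(r, Q) = (-11*r + Q*r) + Q = Q - 11*r + Q*r)
S = -41860 (S = -210*200 + 140 = -42000 + 140 = -41860)
1/(S + N(F(-5, -7))) = 1/(-41860 + (-7 - 11*(-5) - 7*(-5))) = 1/(-41860 + (-7 + 55 + 35)) = 1/(-41860 + 83) = 1/(-41777) = -1/41777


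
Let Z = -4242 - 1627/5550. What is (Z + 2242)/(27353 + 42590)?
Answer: -11101627/388183650 ≈ -0.028599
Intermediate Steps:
Z = -23544727/5550 (Z = -4242 - 1627/5550 = -23544727/5550 ≈ -4242.3)
(Z + 2242)/(27353 + 42590) = (-23544727/5550 + 2242)/(27353 + 42590) = -11101627/5550/69943 = -11101627/5550*1/69943 = -11101627/388183650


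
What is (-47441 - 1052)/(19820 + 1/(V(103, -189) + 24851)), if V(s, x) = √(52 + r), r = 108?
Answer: -593567795112201203/242602308024022041 - 193972*√10/242602308024022041 ≈ -2.4467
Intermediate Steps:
V(s, x) = 4*√10 (V(s, x) = √(52 + 108) = √160 = 4*√10)
(-47441 - 1052)/(19820 + 1/(V(103, -189) + 24851)) = (-47441 - 1052)/(19820 + 1/(4*√10 + 24851)) = -48493/(19820 + 1/(24851 + 4*√10))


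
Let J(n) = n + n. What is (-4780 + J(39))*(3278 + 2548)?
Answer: -27393852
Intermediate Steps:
J(n) = 2*n
(-4780 + J(39))*(3278 + 2548) = (-4780 + 2*39)*(3278 + 2548) = (-4780 + 78)*5826 = -4702*5826 = -27393852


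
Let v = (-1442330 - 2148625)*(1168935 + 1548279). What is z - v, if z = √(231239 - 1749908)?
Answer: 9757393199370 + 9*I*√18749 ≈ 9.7574e+12 + 1232.3*I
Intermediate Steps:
z = 9*I*√18749 (z = √(-1518669) = 9*I*√18749 ≈ 1232.3*I)
v = -9757393199370 (v = -3590955*2717214 = -9757393199370)
z - v = 9*I*√18749 - 1*(-9757393199370) = 9*I*√18749 + 9757393199370 = 9757393199370 + 9*I*√18749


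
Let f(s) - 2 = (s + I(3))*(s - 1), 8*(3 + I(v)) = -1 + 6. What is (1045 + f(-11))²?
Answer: 5832225/4 ≈ 1.4581e+6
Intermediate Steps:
I(v) = -19/8 (I(v) = -3 + (-1 + 6)/8 = -3 + (⅛)*5 = -3 + 5/8 = -19/8)
f(s) = 2 + (-1 + s)*(-19/8 + s) (f(s) = 2 + (s - 19/8)*(s - 1) = 2 + (-19/8 + s)*(-1 + s) = 2 + (-1 + s)*(-19/8 + s))
(1045 + f(-11))² = (1045 + (35/8 + (-11)² - 27/8*(-11)))² = (1045 + (35/8 + 121 + 297/8))² = (1045 + 325/2)² = (2415/2)² = 5832225/4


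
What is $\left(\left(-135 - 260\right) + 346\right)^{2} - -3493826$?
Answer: $3496227$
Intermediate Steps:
$\left(\left(-135 - 260\right) + 346\right)^{2} - -3493826 = \left(\left(-135 - 260\right) + 346\right)^{2} + 3493826 = \left(-395 + 346\right)^{2} + 3493826 = \left(-49\right)^{2} + 3493826 = 2401 + 3493826 = 3496227$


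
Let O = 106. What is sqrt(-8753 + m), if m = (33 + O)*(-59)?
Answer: 7*I*sqrt(346) ≈ 130.21*I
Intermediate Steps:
m = -8201 (m = (33 + 106)*(-59) = 139*(-59) = -8201)
sqrt(-8753 + m) = sqrt(-8753 - 8201) = sqrt(-16954) = 7*I*sqrt(346)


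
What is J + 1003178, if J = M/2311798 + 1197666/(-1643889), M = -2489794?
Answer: 635401653169710797/633389883737 ≈ 1.0032e+6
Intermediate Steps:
J = -1143617805389/633389883737 (J = -2489794/2311798 + 1197666/(-1643889) = -2489794*1/2311798 + 1197666*(-1/1643889) = -1244897/1155899 - 399222/547963 = -1143617805389/633389883737 ≈ -1.8056)
J + 1003178 = -1143617805389/633389883737 + 1003178 = 635401653169710797/633389883737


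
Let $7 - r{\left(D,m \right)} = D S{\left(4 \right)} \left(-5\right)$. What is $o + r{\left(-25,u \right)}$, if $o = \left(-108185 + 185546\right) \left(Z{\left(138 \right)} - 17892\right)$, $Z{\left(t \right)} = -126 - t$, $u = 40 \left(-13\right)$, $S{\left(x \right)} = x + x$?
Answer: $-1404567309$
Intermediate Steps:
$S{\left(x \right)} = 2 x$
$u = -520$
$r{\left(D,m \right)} = 7 + 40 D$ ($r{\left(D,m \right)} = 7 - D 2 \cdot 4 \left(-5\right) = 7 - D 8 \left(-5\right) = 7 - 8 D \left(-5\right) = 7 - - 40 D = 7 + 40 D$)
$o = -1404566316$ ($o = \left(-108185 + 185546\right) \left(\left(-126 - 138\right) - 17892\right) = 77361 \left(\left(-126 - 138\right) - 17892\right) = 77361 \left(-264 - 17892\right) = 77361 \left(-18156\right) = -1404566316$)
$o + r{\left(-25,u \right)} = -1404566316 + \left(7 + 40 \left(-25\right)\right) = -1404566316 + \left(7 - 1000\right) = -1404566316 - 993 = -1404567309$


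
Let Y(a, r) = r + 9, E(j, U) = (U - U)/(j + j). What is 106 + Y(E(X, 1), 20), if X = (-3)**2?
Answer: 135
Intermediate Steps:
X = 9
E(j, U) = 0 (E(j, U) = 0/((2*j)) = 0*(1/(2*j)) = 0)
Y(a, r) = 9 + r
106 + Y(E(X, 1), 20) = 106 + (9 + 20) = 106 + 29 = 135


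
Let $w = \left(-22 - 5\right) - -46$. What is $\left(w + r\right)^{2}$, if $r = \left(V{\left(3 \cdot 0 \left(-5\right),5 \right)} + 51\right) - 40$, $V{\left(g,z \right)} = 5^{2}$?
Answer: $3025$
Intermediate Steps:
$V{\left(g,z \right)} = 25$
$r = 36$ ($r = \left(25 + 51\right) - 40 = 76 - 40 = 36$)
$w = 19$ ($w = \left(-22 - 5\right) + 46 = -27 + 46 = 19$)
$\left(w + r\right)^{2} = \left(19 + 36\right)^{2} = 55^{2} = 3025$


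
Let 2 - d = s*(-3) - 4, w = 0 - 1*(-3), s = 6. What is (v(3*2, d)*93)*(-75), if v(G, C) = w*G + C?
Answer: -292950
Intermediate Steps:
w = 3 (w = 0 + 3 = 3)
d = 24 (d = 2 - (6*(-3) - 4) = 2 - (-18 - 4) = 2 - 1*(-22) = 2 + 22 = 24)
v(G, C) = C + 3*G (v(G, C) = 3*G + C = C + 3*G)
(v(3*2, d)*93)*(-75) = ((24 + 3*(3*2))*93)*(-75) = ((24 + 3*6)*93)*(-75) = ((24 + 18)*93)*(-75) = (42*93)*(-75) = 3906*(-75) = -292950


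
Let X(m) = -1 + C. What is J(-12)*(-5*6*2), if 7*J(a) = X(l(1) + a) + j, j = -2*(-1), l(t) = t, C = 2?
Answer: -180/7 ≈ -25.714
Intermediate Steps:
X(m) = 1 (X(m) = -1 + 2 = 1)
j = 2
J(a) = 3/7 (J(a) = (1 + 2)/7 = (⅐)*3 = 3/7)
J(-12)*(-5*6*2) = 3*(-5*6*2)/7 = 3*(-30*2)/7 = (3/7)*(-60) = -180/7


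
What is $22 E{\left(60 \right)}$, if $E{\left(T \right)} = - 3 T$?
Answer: $-3960$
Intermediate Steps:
$22 E{\left(60 \right)} = 22 \left(\left(-3\right) 60\right) = 22 \left(-180\right) = -3960$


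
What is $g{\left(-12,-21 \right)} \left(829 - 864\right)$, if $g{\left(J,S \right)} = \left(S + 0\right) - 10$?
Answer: $1085$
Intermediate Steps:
$g{\left(J,S \right)} = -10 + S$ ($g{\left(J,S \right)} = S - 10 = -10 + S$)
$g{\left(-12,-21 \right)} \left(829 - 864\right) = \left(-10 - 21\right) \left(829 - 864\right) = \left(-31\right) \left(-35\right) = 1085$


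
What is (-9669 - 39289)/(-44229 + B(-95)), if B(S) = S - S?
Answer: 48958/44229 ≈ 1.1069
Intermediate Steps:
B(S) = 0
(-9669 - 39289)/(-44229 + B(-95)) = (-9669 - 39289)/(-44229 + 0) = -48958/(-44229) = -48958*(-1/44229) = 48958/44229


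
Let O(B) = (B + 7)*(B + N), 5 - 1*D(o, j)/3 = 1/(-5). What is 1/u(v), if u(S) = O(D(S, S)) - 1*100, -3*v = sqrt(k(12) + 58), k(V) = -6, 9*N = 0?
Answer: 25/6314 ≈ 0.0039595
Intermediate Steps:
N = 0 (N = (1/9)*0 = 0)
D(o, j) = 78/5 (D(o, j) = 15 - 3/(-5) = 15 - 3*(-1/5) = 15 + 3/5 = 78/5)
O(B) = B*(7 + B) (O(B) = (B + 7)*(B + 0) = (7 + B)*B = B*(7 + B))
v = -2*sqrt(13)/3 (v = -sqrt(-6 + 58)/3 = -2*sqrt(13)/3 ≈ -2.4037)
u(S) = 6314/25 (u(S) = 78*(7 + 78/5)/5 - 1*100 = (78/5)*(113/5) - 100 = 8814/25 - 100 = 6314/25)
1/u(v) = 1/(6314/25) = 25/6314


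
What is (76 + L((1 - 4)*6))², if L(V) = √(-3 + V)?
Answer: (76 + I*√21)² ≈ 5755.0 + 696.55*I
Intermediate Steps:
(76 + L((1 - 4)*6))² = (76 + √(-3 + (1 - 4)*6))² = (76 + √(-3 - 3*6))² = (76 + √(-3 - 18))² = (76 + √(-21))² = (76 + I*√21)²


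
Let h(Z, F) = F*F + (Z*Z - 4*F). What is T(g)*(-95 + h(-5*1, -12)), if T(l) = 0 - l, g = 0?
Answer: 0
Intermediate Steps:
T(l) = -l
h(Z, F) = F² + Z² - 4*F (h(Z, F) = F² + (Z² - 4*F) = F² + Z² - 4*F)
T(g)*(-95 + h(-5*1, -12)) = (-1*0)*(-95 + ((-12)² + (-5*1)² - 4*(-12))) = 0*(-95 + (144 + (-5)² + 48)) = 0*(-95 + (144 + 25 + 48)) = 0*(-95 + 217) = 0*122 = 0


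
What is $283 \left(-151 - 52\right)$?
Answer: $-57449$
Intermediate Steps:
$283 \left(-151 - 52\right) = 283 \left(-203\right) = -57449$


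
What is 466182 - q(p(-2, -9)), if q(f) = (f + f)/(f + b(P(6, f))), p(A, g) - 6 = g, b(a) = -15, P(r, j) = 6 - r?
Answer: 1398545/3 ≈ 4.6618e+5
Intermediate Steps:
p(A, g) = 6 + g
q(f) = 2*f/(-15 + f) (q(f) = (f + f)/(f - 15) = (2*f)/(-15 + f) = 2*f/(-15 + f))
466182 - q(p(-2, -9)) = 466182 - 2*(6 - 9)/(-15 + (6 - 9)) = 466182 - 2*(-3)/(-15 - 3) = 466182 - 2*(-3)/(-18) = 466182 - 2*(-3)*(-1)/18 = 466182 - 1*1/3 = 466182 - 1/3 = 1398545/3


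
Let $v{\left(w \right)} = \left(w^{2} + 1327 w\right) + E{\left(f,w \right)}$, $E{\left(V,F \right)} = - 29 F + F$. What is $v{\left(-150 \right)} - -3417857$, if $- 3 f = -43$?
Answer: $3245507$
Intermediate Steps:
$f = \frac{43}{3}$ ($f = \left(- \frac{1}{3}\right) \left(-43\right) = \frac{43}{3} \approx 14.333$)
$E{\left(V,F \right)} = - 28 F$
$v{\left(w \right)} = w^{2} + 1299 w$ ($v{\left(w \right)} = \left(w^{2} + 1327 w\right) - 28 w = w^{2} + 1299 w$)
$v{\left(-150 \right)} - -3417857 = - 150 \left(1299 - 150\right) - -3417857 = \left(-150\right) 1149 + 3417857 = -172350 + 3417857 = 3245507$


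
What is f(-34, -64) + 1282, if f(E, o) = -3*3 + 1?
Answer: 1274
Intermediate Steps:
f(E, o) = -8 (f(E, o) = -9 + 1 = -8)
f(-34, -64) + 1282 = -8 + 1282 = 1274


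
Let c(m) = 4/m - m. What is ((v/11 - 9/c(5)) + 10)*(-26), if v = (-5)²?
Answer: -28860/77 ≈ -374.81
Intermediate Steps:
c(m) = -m + 4/m
v = 25
((v/11 - 9/c(5)) + 10)*(-26) = ((25/11 - 9/(-1*5 + 4/5)) + 10)*(-26) = ((25*(1/11) - 9/(-5 + 4*(⅕))) + 10)*(-26) = ((25/11 - 9/(-5 + ⅘)) + 10)*(-26) = ((25/11 - 9/(-21/5)) + 10)*(-26) = ((25/11 - 9*(-5/21)) + 10)*(-26) = ((25/11 + 15/7) + 10)*(-26) = (340/77 + 10)*(-26) = (1110/77)*(-26) = -28860/77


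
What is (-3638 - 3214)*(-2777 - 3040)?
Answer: 39858084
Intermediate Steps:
(-3638 - 3214)*(-2777 - 3040) = -6852*(-5817) = 39858084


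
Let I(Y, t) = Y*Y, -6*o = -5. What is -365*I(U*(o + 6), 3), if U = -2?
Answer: -613565/9 ≈ -68174.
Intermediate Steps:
o = ⅚ (o = -⅙*(-5) = ⅚ ≈ 0.83333)
I(Y, t) = Y²
-365*I(U*(o + 6), 3) = -365*4*(⅚ + 6)² = -365*(-2*41/6)² = -365*(-41/3)² = -365*1681/9 = -613565/9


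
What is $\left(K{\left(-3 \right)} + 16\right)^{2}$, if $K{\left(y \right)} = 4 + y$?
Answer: $289$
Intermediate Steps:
$\left(K{\left(-3 \right)} + 16\right)^{2} = \left(\left(4 - 3\right) + 16\right)^{2} = \left(1 + 16\right)^{2} = 17^{2} = 289$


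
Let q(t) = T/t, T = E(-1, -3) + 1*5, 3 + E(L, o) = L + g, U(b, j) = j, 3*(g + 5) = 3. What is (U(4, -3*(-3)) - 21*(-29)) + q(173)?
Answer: 106911/173 ≈ 617.98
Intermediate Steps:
g = -4 (g = -5 + (1/3)*3 = -5 + 1 = -4)
E(L, o) = -7 + L (E(L, o) = -3 + (L - 4) = -3 + (-4 + L) = -7 + L)
T = -3 (T = (-7 - 1) + 1*5 = -8 + 5 = -3)
q(t) = -3/t
(U(4, -3*(-3)) - 21*(-29)) + q(173) = (-3*(-3) - 21*(-29)) - 3/173 = (9 + 609) - 3*1/173 = 618 - 3/173 = 106911/173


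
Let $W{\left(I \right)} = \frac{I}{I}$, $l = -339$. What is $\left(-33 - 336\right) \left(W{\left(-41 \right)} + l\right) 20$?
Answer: $2494440$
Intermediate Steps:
$W{\left(I \right)} = 1$
$\left(-33 - 336\right) \left(W{\left(-41 \right)} + l\right) 20 = \left(-33 - 336\right) \left(1 - 339\right) 20 = \left(-369\right) \left(-338\right) 20 = 124722 \cdot 20 = 2494440$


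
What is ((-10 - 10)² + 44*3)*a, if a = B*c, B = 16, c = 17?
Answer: 144704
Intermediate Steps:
a = 272 (a = 16*17 = 272)
((-10 - 10)² + 44*3)*a = ((-10 - 10)² + 44*3)*272 = ((-20)² + 132)*272 = (400 + 132)*272 = 532*272 = 144704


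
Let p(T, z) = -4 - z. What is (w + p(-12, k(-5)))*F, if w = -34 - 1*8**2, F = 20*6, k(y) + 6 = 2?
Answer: -11760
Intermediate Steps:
k(y) = -4 (k(y) = -6 + 2 = -4)
F = 120
w = -98 (w = -34 - 1*64 = -34 - 64 = -98)
(w + p(-12, k(-5)))*F = (-98 + (-4 - 1*(-4)))*120 = (-98 + (-4 + 4))*120 = (-98 + 0)*120 = -98*120 = -11760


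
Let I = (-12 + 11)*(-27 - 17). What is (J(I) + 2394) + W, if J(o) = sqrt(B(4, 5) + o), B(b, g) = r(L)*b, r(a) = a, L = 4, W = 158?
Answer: 2552 + 2*sqrt(15) ≈ 2559.7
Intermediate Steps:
B(b, g) = 4*b
I = 44 (I = -1*(-44) = 44)
J(o) = sqrt(16 + o) (J(o) = sqrt(4*4 + o) = sqrt(16 + o))
(J(I) + 2394) + W = (sqrt(16 + 44) + 2394) + 158 = (sqrt(60) + 2394) + 158 = (2*sqrt(15) + 2394) + 158 = (2394 + 2*sqrt(15)) + 158 = 2552 + 2*sqrt(15)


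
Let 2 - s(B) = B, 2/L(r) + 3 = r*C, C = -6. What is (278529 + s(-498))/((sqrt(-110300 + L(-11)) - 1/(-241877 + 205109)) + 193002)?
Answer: 509623218375904052448/352503114926170155911 - 125738449861632*I*sqrt(48642286)/352503114926170155911 ≈ 1.4457 - 0.0024878*I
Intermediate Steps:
L(r) = 2/(-3 - 6*r) (L(r) = 2/(-3 + r*(-6)) = 2/(-3 - 6*r))
s(B) = 2 - B
(278529 + s(-498))/((sqrt(-110300 + L(-11)) - 1/(-241877 + 205109)) + 193002) = (278529 + (2 - 1*(-498)))/((sqrt(-110300 - 2/(3 + 6*(-11))) - 1/(-241877 + 205109)) + 193002) = (278529 + (2 + 498))/((sqrt(-110300 - 2/(3 - 66)) - 1/(-36768)) + 193002) = (278529 + 500)/((sqrt(-110300 - 2/(-63)) - 1*(-1/36768)) + 193002) = 279029/((sqrt(-110300 - 2*(-1/63)) + 1/36768) + 193002) = 279029/((sqrt(-110300 + 2/63) + 1/36768) + 193002) = 279029/((sqrt(-6948898/63) + 1/36768) + 193002) = 279029/((I*sqrt(48642286)/21 + 1/36768) + 193002) = 279029/((1/36768 + I*sqrt(48642286)/21) + 193002) = 279029/(7096297537/36768 + I*sqrt(48642286)/21)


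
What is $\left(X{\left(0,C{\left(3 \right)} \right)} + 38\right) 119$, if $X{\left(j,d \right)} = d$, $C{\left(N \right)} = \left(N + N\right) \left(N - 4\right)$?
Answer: $3808$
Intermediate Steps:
$C{\left(N \right)} = 2 N \left(-4 + N\right)$
$\left(X{\left(0,C{\left(3 \right)} \right)} + 38\right) 119 = \left(2 \cdot 3 \left(-4 + 3\right) + 38\right) 119 = \left(2 \cdot 3 \left(-1\right) + 38\right) 119 = \left(-6 + 38\right) 119 = 32 \cdot 119 = 3808$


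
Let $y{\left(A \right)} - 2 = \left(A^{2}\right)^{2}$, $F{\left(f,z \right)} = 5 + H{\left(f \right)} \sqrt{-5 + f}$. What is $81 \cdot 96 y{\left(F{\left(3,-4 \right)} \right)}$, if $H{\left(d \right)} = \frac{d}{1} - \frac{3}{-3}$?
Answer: $-24486624 - 4354560 i \sqrt{2} \approx -2.4487 \cdot 10^{7} - 6.1583 \cdot 10^{6} i$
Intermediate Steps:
$H{\left(d \right)} = 1 + d$ ($H{\left(d \right)} = d 1 - -1 = d + 1 = 1 + d$)
$F{\left(f,z \right)} = 5 + \sqrt{-5 + f} \left(1 + f\right)$ ($F{\left(f,z \right)} = 5 + \left(1 + f\right) \sqrt{-5 + f} = 5 + \sqrt{-5 + f} \left(1 + f\right)$)
$y{\left(A \right)} = 2 + A^{4}$ ($y{\left(A \right)} = 2 + \left(A^{2}\right)^{2} = 2 + A^{4}$)
$81 \cdot 96 y{\left(F{\left(3,-4 \right)} \right)} = 81 \cdot 96 \left(2 + \left(5 + \sqrt{-5 + 3} \left(1 + 3\right)\right)^{4}\right) = 7776 \left(2 + \left(5 + \sqrt{-2} \cdot 4\right)^{4}\right) = 7776 \left(2 + \left(5 + i \sqrt{2} \cdot 4\right)^{4}\right) = 7776 \left(2 + \left(5 + 4 i \sqrt{2}\right)^{4}\right) = 15552 + 7776 \left(5 + 4 i \sqrt{2}\right)^{4}$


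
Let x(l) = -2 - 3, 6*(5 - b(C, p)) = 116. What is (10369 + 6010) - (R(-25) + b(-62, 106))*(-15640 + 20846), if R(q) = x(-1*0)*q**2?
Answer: 49079245/3 ≈ 1.6360e+7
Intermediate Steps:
b(C, p) = -43/3 (b(C, p) = 5 - 1/6*116 = 5 - 58/3 = -43/3)
x(l) = -5
R(q) = -5*q**2
(10369 + 6010) - (R(-25) + b(-62, 106))*(-15640 + 20846) = (10369 + 6010) - (-5*(-25)**2 - 43/3)*(-15640 + 20846) = 16379 - (-5*625 - 43/3)*5206 = 16379 - (-3125 - 43/3)*5206 = 16379 - (-9418)*5206/3 = 16379 - 1*(-49030108/3) = 16379 + 49030108/3 = 49079245/3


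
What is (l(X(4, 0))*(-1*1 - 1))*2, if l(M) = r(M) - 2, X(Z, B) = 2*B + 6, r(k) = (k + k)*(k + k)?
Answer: -568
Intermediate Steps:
r(k) = 4*k² (r(k) = (2*k)*(2*k) = 4*k²)
X(Z, B) = 6 + 2*B
l(M) = -2 + 4*M² (l(M) = 4*M² - 2 = -2 + 4*M²)
(l(X(4, 0))*(-1*1 - 1))*2 = ((-2 + 4*(6 + 2*0)²)*(-1*1 - 1))*2 = ((-2 + 4*(6 + 0)²)*(-1 - 1))*2 = ((-2 + 4*6²)*(-2))*2 = ((-2 + 4*36)*(-2))*2 = ((-2 + 144)*(-2))*2 = (142*(-2))*2 = -284*2 = -568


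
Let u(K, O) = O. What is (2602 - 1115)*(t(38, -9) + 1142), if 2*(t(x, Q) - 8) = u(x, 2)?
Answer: 1711537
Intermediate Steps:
t(x, Q) = 9 (t(x, Q) = 8 + (½)*2 = 8 + 1 = 9)
(2602 - 1115)*(t(38, -9) + 1142) = (2602 - 1115)*(9 + 1142) = 1487*1151 = 1711537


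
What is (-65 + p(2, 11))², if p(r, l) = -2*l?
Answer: 7569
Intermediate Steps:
(-65 + p(2, 11))² = (-65 - 2*11)² = (-65 - 22)² = (-87)² = 7569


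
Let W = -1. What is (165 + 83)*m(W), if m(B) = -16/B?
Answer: 3968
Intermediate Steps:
(165 + 83)*m(W) = (165 + 83)*(-16/(-1)) = 248*(-16*(-1)) = 248*16 = 3968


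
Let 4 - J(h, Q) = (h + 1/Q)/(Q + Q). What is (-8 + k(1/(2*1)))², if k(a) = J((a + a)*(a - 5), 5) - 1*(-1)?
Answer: 66049/10000 ≈ 6.6049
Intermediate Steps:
J(h, Q) = 4 - (h + 1/Q)/(2*Q) (J(h, Q) = 4 - (h + 1/Q)/(Q + Q) = 4 - (h + 1/Q)/(2*Q))
k(a) = 249/50 - a*(-5 + a)/5 (k(a) = (4 - ½/5² - ½*(a + a)*(a - 5)/5) - 1*(-1) = (4 - ½*1/25 - ½*(2*a)*(-5 + a)*⅕) + 1 = (4 - 1/50 - ½*2*a*(-5 + a)*⅕) + 1 = (4 - 1/50 - a*(-5 + a)/5) + 1 = (199/50 - a*(-5 + a)/5) + 1 = 249/50 - a*(-5 + a)/5)
(-8 + k(1/(2*1)))² = (-8 + (249/50 - 1/(2*1)*(-5 + 1/(2*1))/5))² = (-8 + (249/50 - 1/2*(-5 + 1/2)/5))² = (-8 + (249/50 - 1*(½)*(-5 + 1*(½))/5))² = (-8 + (249/50 - ⅕*½*(-5 + ½)))² = (-8 + (249/50 - ⅕*½*(-9/2)))² = (-8 + (249/50 + 9/20))² = (-8 + 543/100)² = (-257/100)² = 66049/10000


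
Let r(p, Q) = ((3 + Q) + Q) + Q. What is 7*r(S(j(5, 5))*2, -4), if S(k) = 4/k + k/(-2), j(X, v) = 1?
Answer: -63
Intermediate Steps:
S(k) = 4/k - k/2 (S(k) = 4/k + k*(-½) = 4/k - k/2)
r(p, Q) = 3 + 3*Q (r(p, Q) = (3 + 2*Q) + Q = 3 + 3*Q)
7*r(S(j(5, 5))*2, -4) = 7*(3 + 3*(-4)) = 7*(3 - 12) = 7*(-9) = -63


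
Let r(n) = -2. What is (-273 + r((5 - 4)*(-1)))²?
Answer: 75625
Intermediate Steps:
(-273 + r((5 - 4)*(-1)))² = (-273 - 2)² = (-275)² = 75625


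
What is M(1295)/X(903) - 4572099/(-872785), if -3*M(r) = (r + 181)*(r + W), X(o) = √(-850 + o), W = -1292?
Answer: 4572099/872785 - 1476*√53/53 ≈ -197.51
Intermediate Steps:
M(r) = -(-1292 + r)*(181 + r)/3 (M(r) = -(r + 181)*(r - 1292)/3 = -(181 + r)*(-1292 + r)/3 = -(-1292 + r)*(181 + r)/3)
M(1295)/X(903) - 4572099/(-872785) = (233852/3 - ⅓*1295² + (1111/3)*1295)/(√(-850 + 903)) - 4572099/(-872785) = (233852/3 - ⅓*1677025 + 1438745/3)/(√53) - 4572099*(-1/872785) = (233852/3 - 1677025/3 + 1438745/3)*(√53/53) + 4572099/872785 = -1476*√53/53 + 4572099/872785 = 4572099/872785 - 1476*√53/53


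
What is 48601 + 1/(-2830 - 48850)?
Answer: 2511699679/51680 ≈ 48601.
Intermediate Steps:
48601 + 1/(-2830 - 48850) = 48601 + 1/(-51680) = 48601 - 1/51680 = 2511699679/51680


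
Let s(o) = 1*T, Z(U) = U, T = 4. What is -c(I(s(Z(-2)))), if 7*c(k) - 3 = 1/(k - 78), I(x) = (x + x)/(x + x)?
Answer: -230/539 ≈ -0.42672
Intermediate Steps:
s(o) = 4 (s(o) = 1*4 = 4)
I(x) = 1 (I(x) = (2*x)/((2*x)) = (2*x)*(1/(2*x)) = 1)
c(k) = 3/7 + 1/(7*(-78 + k)) (c(k) = 3/7 + 1/(7*(k - 78)) = 3/7 + 1/(7*(-78 + k)))
-c(I(s(Z(-2)))) = -(-233 + 3*1)/(7*(-78 + 1)) = -(-233 + 3)/(7*(-77)) = -(-1)*(-230)/(7*77) = -1*230/539 = -230/539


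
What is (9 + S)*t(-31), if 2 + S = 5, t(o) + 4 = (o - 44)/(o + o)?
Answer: -1038/31 ≈ -33.484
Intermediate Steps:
t(o) = -4 + (-44 + o)/(2*o) (t(o) = -4 + (o - 44)/(o + o) = -4 + (-44 + o)/((2*o)) = -4 + (-44 + o)*(1/(2*o)) = -4 + (-44 + o)/(2*o))
S = 3 (S = -2 + 5 = 3)
(9 + S)*t(-31) = (9 + 3)*(-7/2 - 22/(-31)) = 12*(-7/2 - 22*(-1/31)) = 12*(-7/2 + 22/31) = 12*(-173/62) = -1038/31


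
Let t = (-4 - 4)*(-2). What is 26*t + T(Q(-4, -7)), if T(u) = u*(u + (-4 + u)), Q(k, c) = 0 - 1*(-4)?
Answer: 432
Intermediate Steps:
Q(k, c) = 4 (Q(k, c) = 0 + 4 = 4)
t = 16 (t = -8*(-2) = 16)
T(u) = u*(-4 + 2*u)
26*t + T(Q(-4, -7)) = 26*16 + 2*4*(-2 + 4) = 416 + 2*4*2 = 416 + 16 = 432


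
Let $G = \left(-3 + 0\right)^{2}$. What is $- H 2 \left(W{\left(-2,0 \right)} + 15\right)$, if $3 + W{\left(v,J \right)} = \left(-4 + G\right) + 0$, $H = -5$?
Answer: $170$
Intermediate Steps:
$G = 9$ ($G = \left(-3\right)^{2} = 9$)
$W{\left(v,J \right)} = 2$ ($W{\left(v,J \right)} = -3 + \left(\left(-4 + 9\right) + 0\right) = -3 + \left(5 + 0\right) = -3 + 5 = 2$)
$- H 2 \left(W{\left(-2,0 \right)} + 15\right) = \left(-1\right) \left(-5\right) 2 \left(2 + 15\right) = 5 \cdot 2 \cdot 17 = 10 \cdot 17 = 170$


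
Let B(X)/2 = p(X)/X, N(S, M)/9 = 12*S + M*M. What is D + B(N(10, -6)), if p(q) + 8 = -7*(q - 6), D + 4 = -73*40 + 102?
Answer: -995419/351 ≈ -2836.0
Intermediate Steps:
N(S, M) = 9*M² + 108*S (N(S, M) = 9*(12*S + M*M) = 9*(12*S + M²) = 9*(M² + 12*S) = 9*M² + 108*S)
D = -2822 (D = -4 + (-73*40 + 102) = -4 + (-2920 + 102) = -4 - 2818 = -2822)
p(q) = 34 - 7*q (p(q) = -8 - 7*(q - 6) = -8 - 7*(-6 + q) = -8 + (42 - 7*q) = 34 - 7*q)
B(X) = 2*(34 - 7*X)/X (B(X) = 2*((34 - 7*X)/X) = 2*(34 - 7*X)/X)
D + B(N(10, -6)) = -2822 + (-14 + 68/(9*(-6)² + 108*10)) = -2822 + (-14 + 68/(9*36 + 1080)) = -2822 + (-14 + 68/(324 + 1080)) = -2822 + (-14 + 68/1404) = -2822 + (-14 + 68*(1/1404)) = -2822 + (-14 + 17/351) = -2822 - 4897/351 = -995419/351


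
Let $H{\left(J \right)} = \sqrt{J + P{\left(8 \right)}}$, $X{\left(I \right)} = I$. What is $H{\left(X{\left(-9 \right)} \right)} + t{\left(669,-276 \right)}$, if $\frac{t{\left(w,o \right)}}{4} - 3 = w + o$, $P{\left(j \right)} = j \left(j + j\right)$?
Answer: $1584 + \sqrt{119} \approx 1594.9$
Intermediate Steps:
$P{\left(j \right)} = 2 j^{2}$ ($P{\left(j \right)} = j 2 j = 2 j^{2}$)
$H{\left(J \right)} = \sqrt{128 + J}$ ($H{\left(J \right)} = \sqrt{J + 2 \cdot 8^{2}} = \sqrt{J + 2 \cdot 64} = \sqrt{J + 128} = \sqrt{128 + J}$)
$t{\left(w,o \right)} = 12 + 4 o + 4 w$ ($t{\left(w,o \right)} = 12 + 4 \left(w + o\right) = 12 + 4 \left(o + w\right) = 12 + \left(4 o + 4 w\right) = 12 + 4 o + 4 w$)
$H{\left(X{\left(-9 \right)} \right)} + t{\left(669,-276 \right)} = \sqrt{128 - 9} + \left(12 + 4 \left(-276\right) + 4 \cdot 669\right) = \sqrt{119} + \left(12 - 1104 + 2676\right) = \sqrt{119} + 1584 = 1584 + \sqrt{119}$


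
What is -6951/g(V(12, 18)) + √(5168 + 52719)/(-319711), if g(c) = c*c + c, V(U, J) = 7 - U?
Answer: -6951/20 - √57887/319711 ≈ -347.55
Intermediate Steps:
g(c) = c + c² (g(c) = c² + c = c + c²)
-6951/g(V(12, 18)) + √(5168 + 52719)/(-319711) = -6951*1/((1 + (7 - 1*12))*(7 - 1*12)) + √(5168 + 52719)/(-319711) = -6951*1/((1 + (7 - 12))*(7 - 12)) + √57887*(-1/319711) = -6951*(-1/(5*(1 - 5))) - √57887/319711 = -6951/((-5*(-4))) - √57887/319711 = -6951/20 - √57887/319711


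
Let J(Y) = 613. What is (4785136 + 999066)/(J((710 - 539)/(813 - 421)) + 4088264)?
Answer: 5784202/4088877 ≈ 1.4146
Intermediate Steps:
(4785136 + 999066)/(J((710 - 539)/(813 - 421)) + 4088264) = (4785136 + 999066)/(613 + 4088264) = 5784202/4088877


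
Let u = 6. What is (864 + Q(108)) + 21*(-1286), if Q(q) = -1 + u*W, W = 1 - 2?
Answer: -26149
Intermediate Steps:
W = -1
Q(q) = -7 (Q(q) = -1 + 6*(-1) = -1 - 6 = -7)
(864 + Q(108)) + 21*(-1286) = (864 - 7) + 21*(-1286) = 857 - 27006 = -26149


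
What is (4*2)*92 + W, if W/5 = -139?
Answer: 41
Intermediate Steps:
W = -695 (W = 5*(-139) = -695)
(4*2)*92 + W = (4*2)*92 - 695 = 8*92 - 695 = 736 - 695 = 41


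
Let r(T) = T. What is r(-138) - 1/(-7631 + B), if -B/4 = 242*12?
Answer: -2656085/19247 ≈ -138.00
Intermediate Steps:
B = -11616 (B = -968*12 = -4*2904 = -11616)
r(-138) - 1/(-7631 + B) = -138 - 1/(-7631 - 11616) = -138 - 1/(-19247) = -138 - 1*(-1/19247) = -138 + 1/19247 = -2656085/19247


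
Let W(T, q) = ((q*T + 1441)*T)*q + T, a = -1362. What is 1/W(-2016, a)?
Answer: 1/7543330391520 ≈ 1.3257e-13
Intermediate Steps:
W(T, q) = T + T*q*(1441 + T*q) (W(T, q) = ((T*q + 1441)*T)*q + T = ((1441 + T*q)*T)*q + T = (T*(1441 + T*q))*q + T = T*q*(1441 + T*q) + T = T + T*q*(1441 + T*q))
1/W(-2016, a) = 1/(-2016*(1 + 1441*(-1362) - 2016*(-1362)²)) = 1/(-2016*(1 - 1962642 - 2016*1855044)) = 1/(-2016*(1 - 1962642 - 3739768704)) = 1/(-2016*(-3741731345)) = 1/7543330391520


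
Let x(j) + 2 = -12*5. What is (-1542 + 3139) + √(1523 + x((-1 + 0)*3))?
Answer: 1597 + √1461 ≈ 1635.2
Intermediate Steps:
x(j) = -62 (x(j) = -2 - 12*5 = -2 - 60 = -62)
(-1542 + 3139) + √(1523 + x((-1 + 0)*3)) = (-1542 + 3139) + √(1523 - 62) = 1597 + √1461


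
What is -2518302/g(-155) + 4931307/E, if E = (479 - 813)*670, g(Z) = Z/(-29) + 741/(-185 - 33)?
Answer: -3562796079509727/2752717780 ≈ -1.2943e+6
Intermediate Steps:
g(Z) = -741/218 - Z/29 (g(Z) = Z*(-1/29) + 741/(-218) = -Z/29 + 741*(-1/218) = -Z/29 - 741/218 = -741/218 - Z/29)
E = -223780 (E = -334*670 = -223780)
-2518302/g(-155) + 4931307/E = -2518302/(-741/218 - 1/29*(-155)) + 4931307/(-223780) = -2518302/(-741/218 + 155/29) + 4931307*(-1/223780) = -2518302/12301/6322 - 4931307/223780 = -2518302*6322/12301 - 4931307/223780 = -15920705244/12301 - 4931307/223780 = -3562796079509727/2752717780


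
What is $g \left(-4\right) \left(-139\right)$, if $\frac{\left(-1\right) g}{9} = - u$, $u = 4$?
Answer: $20016$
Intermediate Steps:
$g = 36$ ($g = - 9 \left(\left(-1\right) 4\right) = \left(-9\right) \left(-4\right) = 36$)
$g \left(-4\right) \left(-139\right) = 36 \left(-4\right) \left(-139\right) = \left(-144\right) \left(-139\right) = 20016$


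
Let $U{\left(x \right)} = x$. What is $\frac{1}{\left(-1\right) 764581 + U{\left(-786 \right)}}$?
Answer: $- \frac{1}{765367} \approx -1.3066 \cdot 10^{-6}$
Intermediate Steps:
$\frac{1}{\left(-1\right) 764581 + U{\left(-786 \right)}} = \frac{1}{\left(-1\right) 764581 - 786} = \frac{1}{-764581 - 786} = \frac{1}{-765367} = - \frac{1}{765367}$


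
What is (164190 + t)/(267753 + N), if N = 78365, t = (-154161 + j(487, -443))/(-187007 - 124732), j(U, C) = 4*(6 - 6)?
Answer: 17061526857/35966159734 ≈ 0.47438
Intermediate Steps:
j(U, C) = 0 (j(U, C) = 4*0 = 0)
t = 51387/103913 (t = (-154161 + 0)/(-187007 - 124732) = -154161/(-311739) = -154161*(-1/311739) = 51387/103913 ≈ 0.49452)
(164190 + t)/(267753 + N) = (164190 + 51387/103913)/(267753 + 78365) = (17061526857/103913)/346118 = (17061526857/103913)*(1/346118) = 17061526857/35966159734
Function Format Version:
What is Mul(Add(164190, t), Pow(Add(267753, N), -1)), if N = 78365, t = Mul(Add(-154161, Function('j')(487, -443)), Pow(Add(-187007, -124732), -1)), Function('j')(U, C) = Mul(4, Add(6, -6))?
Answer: Rational(17061526857, 35966159734) ≈ 0.47438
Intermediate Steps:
Function('j')(U, C) = 0 (Function('j')(U, C) = Mul(4, 0) = 0)
t = Rational(51387, 103913) (t = Mul(Add(-154161, 0), Pow(Add(-187007, -124732), -1)) = Mul(-154161, Pow(-311739, -1)) = Mul(-154161, Rational(-1, 311739)) = Rational(51387, 103913) ≈ 0.49452)
Mul(Add(164190, t), Pow(Add(267753, N), -1)) = Mul(Add(164190, Rational(51387, 103913)), Pow(Add(267753, 78365), -1)) = Mul(Rational(17061526857, 103913), Pow(346118, -1)) = Mul(Rational(17061526857, 103913), Rational(1, 346118)) = Rational(17061526857, 35966159734)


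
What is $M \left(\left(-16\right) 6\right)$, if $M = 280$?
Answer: $-26880$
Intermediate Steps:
$M \left(\left(-16\right) 6\right) = 280 \left(\left(-16\right) 6\right) = 280 \left(-96\right) = -26880$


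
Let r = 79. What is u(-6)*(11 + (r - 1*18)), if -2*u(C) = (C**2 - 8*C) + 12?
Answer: -3456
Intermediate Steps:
u(C) = -6 + 4*C - C**2/2 (u(C) = -((C**2 - 8*C) + 12)/2 = -(12 + C**2 - 8*C)/2 = -6 + 4*C - C**2/2)
u(-6)*(11 + (r - 1*18)) = (-6 + 4*(-6) - 1/2*(-6)**2)*(11 + (79 - 1*18)) = (-6 - 24 - 1/2*36)*(11 + (79 - 18)) = (-6 - 24 - 18)*(11 + 61) = -48*72 = -3456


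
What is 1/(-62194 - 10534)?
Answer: -1/72728 ≈ -1.3750e-5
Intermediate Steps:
1/(-62194 - 10534) = 1/(-72728) = -1/72728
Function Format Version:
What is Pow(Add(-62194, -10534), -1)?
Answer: Rational(-1, 72728) ≈ -1.3750e-5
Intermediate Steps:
Pow(Add(-62194, -10534), -1) = Pow(-72728, -1) = Rational(-1, 72728)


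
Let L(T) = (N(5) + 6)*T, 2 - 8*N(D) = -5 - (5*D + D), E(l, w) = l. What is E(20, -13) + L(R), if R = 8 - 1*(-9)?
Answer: 1605/8 ≈ 200.63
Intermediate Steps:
R = 17 (R = 8 + 9 = 17)
N(D) = 7/8 + 3*D/4 (N(D) = ¼ - (-5 - (5*D + D))/8 = ¼ - (-5 - 6*D)/8 = ¼ + (5/8 + 3*D/4) = 7/8 + 3*D/4)
L(T) = 85*T/8 (L(T) = ((7/8 + (¾)*5) + 6)*T = ((7/8 + 15/4) + 6)*T = (37/8 + 6)*T = 85*T/8)
E(20, -13) + L(R) = 20 + (85/8)*17 = 20 + 1445/8 = 1605/8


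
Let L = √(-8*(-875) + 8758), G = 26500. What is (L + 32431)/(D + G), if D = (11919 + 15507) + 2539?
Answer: 32431/56465 + √15758/56465 ≈ 0.57658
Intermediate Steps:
D = 29965 (D = 27426 + 2539 = 29965)
L = √15758 (L = √(7000 + 8758) = √15758 ≈ 125.53)
(L + 32431)/(D + G) = (√15758 + 32431)/(29965 + 26500) = (32431 + √15758)/56465 = (32431 + √15758)*(1/56465) = 32431/56465 + √15758/56465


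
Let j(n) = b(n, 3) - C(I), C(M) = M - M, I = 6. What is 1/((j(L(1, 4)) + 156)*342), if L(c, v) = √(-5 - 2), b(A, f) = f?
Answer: 1/54378 ≈ 1.8390e-5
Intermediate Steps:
L(c, v) = I*√7 (L(c, v) = √(-7) = I*√7)
C(M) = 0
j(n) = 3 (j(n) = 3 - 1*0 = 3 + 0 = 3)
1/((j(L(1, 4)) + 156)*342) = 1/((3 + 156)*342) = 1/(159*342) = 1/54378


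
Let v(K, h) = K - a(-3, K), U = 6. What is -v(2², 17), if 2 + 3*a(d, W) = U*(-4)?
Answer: -38/3 ≈ -12.667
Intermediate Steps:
a(d, W) = -26/3 (a(d, W) = -⅔ + (6*(-4))/3 = -⅔ + (⅓)*(-24) = -⅔ - 8 = -26/3)
v(K, h) = 26/3 + K (v(K, h) = K - 1*(-26/3) = K + 26/3 = 26/3 + K)
-v(2², 17) = -(26/3 + 2²) = -(26/3 + 4) = -1*38/3 = -38/3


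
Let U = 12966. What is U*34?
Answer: 440844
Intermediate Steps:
U*34 = 12966*34 = 440844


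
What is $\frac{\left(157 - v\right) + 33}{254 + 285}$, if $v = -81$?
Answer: $\frac{271}{539} \approx 0.50278$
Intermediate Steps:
$\frac{\left(157 - v\right) + 33}{254 + 285} = \frac{\left(157 - -81\right) + 33}{254 + 285} = \frac{\left(157 + 81\right) + 33}{539} = \left(238 + 33\right) \frac{1}{539} = 271 \cdot \frac{1}{539} = \frac{271}{539}$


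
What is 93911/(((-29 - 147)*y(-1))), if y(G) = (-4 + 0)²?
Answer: -93911/2816 ≈ -33.349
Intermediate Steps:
y(G) = 16 (y(G) = (-4)² = 16)
93911/(((-29 - 147)*y(-1))) = 93911/(((-29 - 147)*16)) = 93911/((-176*16)) = 93911/(-2816) = 93911*(-1/2816) = -93911/2816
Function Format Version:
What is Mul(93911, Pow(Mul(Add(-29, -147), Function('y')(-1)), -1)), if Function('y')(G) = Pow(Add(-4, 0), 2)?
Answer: Rational(-93911, 2816) ≈ -33.349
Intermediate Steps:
Function('y')(G) = 16 (Function('y')(G) = Pow(-4, 2) = 16)
Mul(93911, Pow(Mul(Add(-29, -147), Function('y')(-1)), -1)) = Mul(93911, Pow(Mul(Add(-29, -147), 16), -1)) = Mul(93911, Pow(Mul(-176, 16), -1)) = Mul(93911, Pow(-2816, -1)) = Mul(93911, Rational(-1, 2816)) = Rational(-93911, 2816)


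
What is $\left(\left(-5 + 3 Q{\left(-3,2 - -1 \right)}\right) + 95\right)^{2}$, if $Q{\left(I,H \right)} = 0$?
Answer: $8100$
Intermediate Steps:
$\left(\left(-5 + 3 Q{\left(-3,2 - -1 \right)}\right) + 95\right)^{2} = \left(\left(-5 + 3 \cdot 0\right) + 95\right)^{2} = \left(\left(-5 + 0\right) + 95\right)^{2} = \left(-5 + 95\right)^{2} = 90^{2} = 8100$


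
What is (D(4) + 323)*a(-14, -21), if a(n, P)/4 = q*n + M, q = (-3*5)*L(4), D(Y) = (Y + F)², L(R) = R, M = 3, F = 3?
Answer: 1254384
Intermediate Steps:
D(Y) = (3 + Y)² (D(Y) = (Y + 3)² = (3 + Y)²)
q = -60 (q = -3*5*4 = -15*4 = -60)
a(n, P) = 12 - 240*n (a(n, P) = 4*(-60*n + 3) = 4*(3 - 60*n) = 12 - 240*n)
(D(4) + 323)*a(-14, -21) = ((3 + 4)² + 323)*(12 - 240*(-14)) = (7² + 323)*(12 + 3360) = (49 + 323)*3372 = 372*3372 = 1254384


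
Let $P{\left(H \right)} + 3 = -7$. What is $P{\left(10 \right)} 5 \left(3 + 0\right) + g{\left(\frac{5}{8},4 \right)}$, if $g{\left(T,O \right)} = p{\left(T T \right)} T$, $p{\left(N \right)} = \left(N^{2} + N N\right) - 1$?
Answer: $- \frac{2464715}{16384} \approx -150.43$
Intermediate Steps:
$p{\left(N \right)} = -1 + 2 N^{2}$ ($p{\left(N \right)} = \left(N^{2} + N^{2}\right) - 1 = 2 N^{2} - 1 = -1 + 2 N^{2}$)
$P{\left(H \right)} = -10$ ($P{\left(H \right)} = -3 - 7 = -10$)
$g{\left(T,O \right)} = T \left(-1 + 2 T^{4}\right)$ ($g{\left(T,O \right)} = \left(-1 + 2 \left(T T\right)^{2}\right) T = \left(-1 + 2 \left(T^{2}\right)^{2}\right) T = \left(-1 + 2 T^{4}\right) T = T \left(-1 + 2 T^{4}\right)$)
$P{\left(10 \right)} 5 \left(3 + 0\right) + g{\left(\frac{5}{8},4 \right)} = - 10 \cdot 5 \left(3 + 0\right) + \left(- \frac{5}{8} + 2 \left(\frac{5}{8}\right)^{5}\right) = - 10 \cdot 5 \cdot 3 + \left(- \frac{5}{8} + 2 \left(5 \cdot \frac{1}{8}\right)^{5}\right) = \left(-10\right) 15 + \left(\left(-1\right) \frac{5}{8} + 2 \left(\frac{5}{8}\right)^{5}\right) = -150 + \left(- \frac{5}{8} + 2 \cdot \frac{3125}{32768}\right) = -150 + \left(- \frac{5}{8} + \frac{3125}{16384}\right) = -150 - \frac{7115}{16384} = - \frac{2464715}{16384}$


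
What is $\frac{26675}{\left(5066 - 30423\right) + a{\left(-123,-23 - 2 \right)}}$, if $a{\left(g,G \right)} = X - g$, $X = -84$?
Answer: $- \frac{26675}{25318} \approx -1.0536$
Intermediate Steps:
$a{\left(g,G \right)} = -84 - g$
$\frac{26675}{\left(5066 - 30423\right) + a{\left(-123,-23 - 2 \right)}} = \frac{26675}{\left(5066 - 30423\right) - -39} = \frac{26675}{-25357 + \left(-84 + 123\right)} = \frac{26675}{-25357 + 39} = \frac{26675}{-25318} = 26675 \left(- \frac{1}{25318}\right) = - \frac{26675}{25318}$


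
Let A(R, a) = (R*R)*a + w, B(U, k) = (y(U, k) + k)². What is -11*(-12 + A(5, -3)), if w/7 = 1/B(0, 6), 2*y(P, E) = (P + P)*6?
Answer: 34375/36 ≈ 954.86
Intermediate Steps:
y(P, E) = 6*P (y(P, E) = ((P + P)*6)/2 = ((2*P)*6)/2 = (12*P)/2 = 6*P)
B(U, k) = (k + 6*U)² (B(U, k) = (6*U + k)² = (k + 6*U)²)
w = 7/36 (w = 7/((6 + 6*0)²) = 7/((6 + 0)²) = 7/(6²) = 7/36 ≈ 0.19444)
A(R, a) = 7/36 + a*R² (A(R, a) = (R*R)*a + 7/36 = R²*a + 7/36 = a*R² + 7/36 = 7/36 + a*R²)
-11*(-12 + A(5, -3)) = -11*(-12 + (7/36 - 3*5²)) = -11*(-12 + (7/36 - 3*25)) = -11*(-12 + (7/36 - 75)) = -11*(-12 - 2693/36) = -11*(-3125/36) = 34375/36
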